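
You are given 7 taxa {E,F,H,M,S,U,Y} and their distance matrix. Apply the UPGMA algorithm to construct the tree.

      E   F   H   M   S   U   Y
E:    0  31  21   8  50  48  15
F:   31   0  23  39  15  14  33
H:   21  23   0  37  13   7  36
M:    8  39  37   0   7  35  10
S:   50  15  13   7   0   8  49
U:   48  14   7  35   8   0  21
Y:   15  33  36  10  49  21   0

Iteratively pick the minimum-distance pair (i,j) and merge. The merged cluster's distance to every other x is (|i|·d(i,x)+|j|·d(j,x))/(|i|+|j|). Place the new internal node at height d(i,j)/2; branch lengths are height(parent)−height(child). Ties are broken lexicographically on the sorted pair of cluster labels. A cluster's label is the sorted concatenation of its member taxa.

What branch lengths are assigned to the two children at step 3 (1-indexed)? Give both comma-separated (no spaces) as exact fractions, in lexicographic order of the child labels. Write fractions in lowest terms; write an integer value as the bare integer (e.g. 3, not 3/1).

1. join H+U (d=7) ⇒ HU; edges |H|=7/2, |U|=7/2
  updated: d(E,HU)=69/2, d(F,HU)=37/2, d(HU,M)=36, d(HU,S)=21/2, d(HU,Y)=57/2
2. join M+S (d=7) ⇒ MS; edges |M|=7/2, |S|=7/2
  updated: d(E,MS)=29, d(F,MS)=27, d(HU,MS)=93/4, d(MS,Y)=59/2
3. join E+Y (d=15) ⇒ EY; edges |E|=15/2, |Y|=15/2
  updated: d(EY,F)=32, d(EY,HU)=63/2, d(EY,MS)=117/4
4. join F+HU (d=37/2) ⇒ FHU; edges |F|=37/4, |HU|=23/4
  updated: d(EY,FHU)=95/3, d(FHU,MS)=49/2
5. join FHU+MS (d=49/2) ⇒ FHMSU; edges |FHU|=3, |MS|=35/4
  updated: d(EY,FHMSU)=307/10
6. join EY+FHMSU (d=307/10) ⇒ EFHMSUY; edges |EY|=157/20, |FHMSU|=31/10
final tree: ((E:15/2,Y:15/2):157/20,((F:37/4,(H:7/2,U:7/2):23/4):3,(M:7/2,S:7/2):35/4):31/10)
total length: 667/10

15/2,15/2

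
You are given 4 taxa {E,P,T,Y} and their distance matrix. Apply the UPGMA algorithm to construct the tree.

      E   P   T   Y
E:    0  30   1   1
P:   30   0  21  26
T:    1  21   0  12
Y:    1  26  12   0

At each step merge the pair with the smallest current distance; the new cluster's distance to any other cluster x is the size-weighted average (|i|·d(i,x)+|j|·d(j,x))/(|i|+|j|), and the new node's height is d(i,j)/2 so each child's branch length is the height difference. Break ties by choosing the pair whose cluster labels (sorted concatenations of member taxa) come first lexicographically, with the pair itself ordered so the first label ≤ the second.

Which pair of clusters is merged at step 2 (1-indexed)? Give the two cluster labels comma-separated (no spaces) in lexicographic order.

ET,Y

iteration 1: select E,T (d=1); attach at lengths (1/2, 1/2); label the merged cluster ET
  updated: d(ET,P)=51/2, d(ET,Y)=13/2
iteration 2: select ET,Y (d=13/2); attach at lengths (11/4, 13/4); label the merged cluster ETY
  updated: d(ETY,P)=77/3
iteration 3: select ETY,P (d=77/3); attach at lengths (115/12, 77/6); label the merged cluster EPTY
final tree: (((E:1/2,T:1/2):11/4,Y:13/4):115/12,P:77/6)
total length: 353/12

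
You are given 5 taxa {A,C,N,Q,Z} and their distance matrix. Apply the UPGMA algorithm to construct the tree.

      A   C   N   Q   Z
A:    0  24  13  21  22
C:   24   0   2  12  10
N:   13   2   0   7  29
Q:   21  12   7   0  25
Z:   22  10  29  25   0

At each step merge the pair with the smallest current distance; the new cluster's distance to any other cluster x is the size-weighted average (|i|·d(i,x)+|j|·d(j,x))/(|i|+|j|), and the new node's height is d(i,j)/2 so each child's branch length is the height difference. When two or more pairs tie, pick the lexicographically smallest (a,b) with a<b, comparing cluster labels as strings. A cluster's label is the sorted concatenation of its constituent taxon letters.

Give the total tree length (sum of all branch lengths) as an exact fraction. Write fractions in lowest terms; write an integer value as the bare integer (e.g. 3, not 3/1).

1. join C+N (d=2) ⇒ CN; edges |C|=1, |N|=1
  updated: d(A,CN)=37/2, d(CN,Q)=19/2, d(CN,Z)=39/2
2. join CN+Q (d=19/2) ⇒ CNQ; edges |CN|=15/4, |Q|=19/4
  updated: d(A,CNQ)=58/3, d(CNQ,Z)=64/3
3. join A+CNQ (d=58/3) ⇒ ACNQ; edges |A|=29/3, |CNQ|=59/12
  updated: d(ACNQ,Z)=43/2
4. join ACNQ+Z (d=43/2) ⇒ ACNQZ; edges |ACNQ|=13/12, |Z|=43/4
final tree: ((A:29/3,((C:1,N:1):15/4,Q:19/4):59/12):13/12,Z:43/4)
total length: 443/12

443/12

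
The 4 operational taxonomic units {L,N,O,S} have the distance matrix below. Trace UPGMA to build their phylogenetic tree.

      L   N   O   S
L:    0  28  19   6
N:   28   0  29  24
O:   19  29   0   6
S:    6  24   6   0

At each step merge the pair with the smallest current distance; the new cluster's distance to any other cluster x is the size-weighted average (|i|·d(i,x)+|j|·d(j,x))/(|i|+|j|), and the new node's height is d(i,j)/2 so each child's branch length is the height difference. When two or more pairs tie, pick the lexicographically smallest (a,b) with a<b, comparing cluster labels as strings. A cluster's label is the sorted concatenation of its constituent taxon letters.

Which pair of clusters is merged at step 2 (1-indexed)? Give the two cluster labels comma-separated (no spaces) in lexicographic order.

LS,O

step 1: merge (L,S) at d=6; branch lengths L→3, S→3; new cluster LS
  updated: d(LS,N)=26, d(LS,O)=25/2
step 2: merge (LS,O) at d=25/2; branch lengths LS→13/4, O→25/4; new cluster LOS
  updated: d(LOS,N)=27
step 3: merge (LOS,N) at d=27; branch lengths LOS→29/4, N→27/2; new cluster LNOS
final tree: (((L:3,S:3):13/4,O:25/4):29/4,N:27/2)
total length: 145/4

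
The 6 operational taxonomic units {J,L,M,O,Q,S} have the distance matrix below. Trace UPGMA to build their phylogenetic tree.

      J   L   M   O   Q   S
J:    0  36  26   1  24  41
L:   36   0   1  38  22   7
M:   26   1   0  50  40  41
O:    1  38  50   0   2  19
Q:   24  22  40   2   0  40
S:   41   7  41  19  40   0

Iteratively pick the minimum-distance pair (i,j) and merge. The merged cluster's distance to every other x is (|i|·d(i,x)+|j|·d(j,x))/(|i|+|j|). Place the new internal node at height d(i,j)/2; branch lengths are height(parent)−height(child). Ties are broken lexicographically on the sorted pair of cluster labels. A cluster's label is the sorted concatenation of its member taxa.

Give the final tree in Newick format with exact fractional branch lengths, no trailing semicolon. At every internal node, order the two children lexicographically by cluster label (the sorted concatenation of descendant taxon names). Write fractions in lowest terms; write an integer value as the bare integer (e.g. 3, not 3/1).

(((J:1/2,O:1/2):6,Q:13/2):65/6,((L:1/2,M:1/2):23/2,S:12):16/3)

step 1: merge (J,O) at d=1; branch lengths J→1/2, O→1/2; new cluster JO
  updated: d(JO,L)=37, d(JO,M)=38, d(JO,Q)=13, d(JO,S)=30
step 2: merge (L,M) at d=1; branch lengths L→1/2, M→1/2; new cluster LM
  updated: d(JO,LM)=75/2, d(LM,Q)=31, d(LM,S)=24
step 3: merge (JO,Q) at d=13; branch lengths JO→6, Q→13/2; new cluster JOQ
  updated: d(JOQ,LM)=106/3, d(JOQ,S)=100/3
step 4: merge (LM,S) at d=24; branch lengths LM→23/2, S→12; new cluster LMS
  updated: d(JOQ,LMS)=104/3
step 5: merge (JOQ,LMS) at d=104/3; branch lengths JOQ→65/6, LMS→16/3; new cluster JLMOQS
final tree: (((J:1/2,O:1/2):6,Q:13/2):65/6,((L:1/2,M:1/2):23/2,S:12):16/3)
total length: 325/6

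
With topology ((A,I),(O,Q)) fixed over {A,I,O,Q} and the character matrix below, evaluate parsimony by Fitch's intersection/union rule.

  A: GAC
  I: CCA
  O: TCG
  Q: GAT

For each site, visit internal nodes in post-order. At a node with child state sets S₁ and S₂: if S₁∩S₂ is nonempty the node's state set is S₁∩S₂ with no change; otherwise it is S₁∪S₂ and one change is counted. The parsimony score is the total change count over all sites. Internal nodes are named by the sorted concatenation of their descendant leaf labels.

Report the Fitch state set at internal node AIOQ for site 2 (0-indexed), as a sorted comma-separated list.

A,C,G,T

site 0, node AI: A={G} ∪ I={C} → {C,G} (+1)
site 0, node OQ: O={T} ∪ Q={G} → {G,T} (+1)
site 0, node AIOQ: AI={C,G} ∩ OQ={G,T} → {G} (+0)
site 1, node AI: A={A} ∪ I={C} → {A,C} (+1)
site 1, node OQ: O={C} ∪ Q={A} → {A,C} (+1)
site 1, node AIOQ: AI={A,C} ∩ OQ={A,C} → {A,C} (+0)
site 2, node AI: A={C} ∪ I={A} → {A,C} (+1)
site 2, node OQ: O={G} ∪ Q={T} → {G,T} (+1)
site 2, node AIOQ: AI={A,C} ∪ OQ={G,T} → {A,C,G,T} (+1)
per-site changes: [2, 2, 3]; total = 7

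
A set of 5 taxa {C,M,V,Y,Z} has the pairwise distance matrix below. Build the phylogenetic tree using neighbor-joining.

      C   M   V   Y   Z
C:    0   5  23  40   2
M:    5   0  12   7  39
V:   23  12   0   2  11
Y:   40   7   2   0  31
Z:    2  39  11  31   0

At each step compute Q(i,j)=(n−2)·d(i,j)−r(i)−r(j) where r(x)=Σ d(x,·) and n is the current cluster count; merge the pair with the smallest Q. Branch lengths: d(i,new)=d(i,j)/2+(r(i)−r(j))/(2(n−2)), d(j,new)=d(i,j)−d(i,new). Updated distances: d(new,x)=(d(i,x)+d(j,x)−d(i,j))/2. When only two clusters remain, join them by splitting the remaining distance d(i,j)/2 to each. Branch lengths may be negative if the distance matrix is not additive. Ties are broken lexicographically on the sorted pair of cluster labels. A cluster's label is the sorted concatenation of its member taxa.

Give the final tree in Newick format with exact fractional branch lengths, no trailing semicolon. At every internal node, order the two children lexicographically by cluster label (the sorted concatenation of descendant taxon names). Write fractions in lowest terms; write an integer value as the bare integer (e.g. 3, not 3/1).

((((C:-7/6,Z:19/6):147/8,M:21/8):47/8,V:-19/8):35/16,Y:35/16)

1. join C+Z (d=2, Q=-147) ⇒ CZ; edges |C|=-7/6, |Z|=19/6
  updated: d(CZ,M)=21, d(CZ,V)=16, d(CZ,Y)=69/2
2. join CZ+M (d=21, Q=-139/2) ⇒ CMZ; edges |CZ|=147/8, |M|=21/8
  updated: d(CMZ,V)=7/2, d(CMZ,Y)=41/4
3. join CMZ+V (d=7/2, Q=-63/4) ⇒ CMVZ; edges |CMZ|=47/8, |V|=-19/8
  updated: d(CMVZ,Y)=35/8
4. join CMVZ+Y (d=35/8) ⇒ CMVYZ; edges |CMVZ|=35/16, |Y|=35/16
final tree: ((((C:-7/6,Z:19/6):147/8,M:21/8):47/8,V:-19/8):35/16,Y:35/16)
total length: 247/8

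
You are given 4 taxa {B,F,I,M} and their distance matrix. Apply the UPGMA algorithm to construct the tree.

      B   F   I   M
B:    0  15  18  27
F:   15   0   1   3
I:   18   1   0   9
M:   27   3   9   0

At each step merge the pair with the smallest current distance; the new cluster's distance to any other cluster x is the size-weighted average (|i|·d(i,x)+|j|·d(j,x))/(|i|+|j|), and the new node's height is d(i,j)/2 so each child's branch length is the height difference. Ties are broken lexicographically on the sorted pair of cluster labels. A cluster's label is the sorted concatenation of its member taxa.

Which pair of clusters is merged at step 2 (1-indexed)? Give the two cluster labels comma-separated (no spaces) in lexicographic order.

iteration 1: select F,I (d=1); attach at lengths (1/2, 1/2); label the merged cluster FI
  updated: d(B,FI)=33/2, d(FI,M)=6
iteration 2: select FI,M (d=6); attach at lengths (5/2, 3); label the merged cluster FIM
  updated: d(B,FIM)=20
iteration 3: select B,FIM (d=20); attach at lengths (10, 7); label the merged cluster BFIM
final tree: (B:10,((F:1/2,I:1/2):5/2,M:3):7)
total length: 47/2

FI,M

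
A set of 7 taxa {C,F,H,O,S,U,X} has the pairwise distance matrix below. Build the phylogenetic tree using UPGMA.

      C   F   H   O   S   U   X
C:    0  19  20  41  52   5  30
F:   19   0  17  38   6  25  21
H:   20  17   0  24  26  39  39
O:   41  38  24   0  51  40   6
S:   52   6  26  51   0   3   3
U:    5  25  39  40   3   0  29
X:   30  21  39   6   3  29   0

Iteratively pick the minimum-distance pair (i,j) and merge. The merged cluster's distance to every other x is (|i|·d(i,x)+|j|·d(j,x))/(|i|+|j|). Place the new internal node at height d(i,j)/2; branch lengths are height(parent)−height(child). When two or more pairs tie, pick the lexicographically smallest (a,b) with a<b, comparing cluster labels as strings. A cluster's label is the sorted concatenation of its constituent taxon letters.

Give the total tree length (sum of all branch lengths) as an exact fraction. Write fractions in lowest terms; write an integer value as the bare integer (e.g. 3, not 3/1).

step 1: merge (S,U) at d=3; branch lengths S→3/2, U→3/2; new cluster SU
  updated: d(C,SU)=57/2, d(F,SU)=31/2, d(H,SU)=65/2, d(O,SU)=91/2, d(SU,X)=16
step 2: merge (O,X) at d=6; branch lengths O→3, X→3; new cluster OX
  updated: d(C,OX)=71/2, d(F,OX)=59/2, d(H,OX)=63/2, d(OX,SU)=123/4
step 3: merge (F,SU) at d=31/2; branch lengths F→31/4, SU→25/4; new cluster FSU
  updated: d(C,FSU)=76/3, d(FSU,H)=82/3, d(FSU,OX)=91/3
step 4: merge (C,H) at d=20; branch lengths C→10, H→10; new cluster CH
  updated: d(CH,FSU)=79/3, d(CH,OX)=67/2
step 5: merge (CH,FSU) at d=79/3; branch lengths CH→19/6, FSU→65/12; new cluster CFHSU
  updated: d(CFHSU,OX)=158/5
step 6: merge (CFHSU,OX) at d=158/5; branch lengths CFHSU→79/30, OX→64/5; new cluster CFHOSUX
final tree: (((C:10,H:10):19/6,(F:31/4,(S:3/2,U:3/2):25/4):65/12):79/30,(O:3,X:3):64/5)
total length: 4021/60

4021/60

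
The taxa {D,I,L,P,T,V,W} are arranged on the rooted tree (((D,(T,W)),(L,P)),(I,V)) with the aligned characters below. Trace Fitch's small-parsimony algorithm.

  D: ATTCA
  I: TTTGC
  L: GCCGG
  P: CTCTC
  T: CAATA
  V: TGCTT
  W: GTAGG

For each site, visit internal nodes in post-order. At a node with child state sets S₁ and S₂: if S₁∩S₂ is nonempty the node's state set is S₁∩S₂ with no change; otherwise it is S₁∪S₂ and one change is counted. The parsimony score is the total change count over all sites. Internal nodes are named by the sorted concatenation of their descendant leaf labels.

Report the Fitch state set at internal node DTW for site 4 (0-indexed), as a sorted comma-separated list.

[col 0] TW: children T:{C}, W:{G} ∪→ {C,G}; cost 1
[col 0] DTW: children D:{A}, TW:{C,G} ∪→ {A,C,G}; cost 1
[col 0] LP: children L:{G}, P:{C} ∪→ {C,G}; cost 1
[col 0] DLPTW: children DTW:{A,C,G}, LP:{C,G} ∩→ {C,G}; cost 0
[col 0] IV: children I:{T}, V:{T} ∩→ {T}; cost 0
[col 0] DILPTVW: children DLPTW:{C,G}, IV:{T} ∪→ {C,G,T}; cost 1
[col 1] TW: children T:{A}, W:{T} ∪→ {A,T}; cost 1
[col 1] DTW: children D:{T}, TW:{A,T} ∩→ {T}; cost 0
[col 1] LP: children L:{C}, P:{T} ∪→ {C,T}; cost 1
[col 1] DLPTW: children DTW:{T}, LP:{C,T} ∩→ {T}; cost 0
[col 1] IV: children I:{T}, V:{G} ∪→ {G,T}; cost 1
[col 1] DILPTVW: children DLPTW:{T}, IV:{G,T} ∩→ {T}; cost 0
[col 2] TW: children T:{A}, W:{A} ∩→ {A}; cost 0
[col 2] DTW: children D:{T}, TW:{A} ∪→ {A,T}; cost 1
[col 2] LP: children L:{C}, P:{C} ∩→ {C}; cost 0
[col 2] DLPTW: children DTW:{A,T}, LP:{C} ∪→ {A,C,T}; cost 1
[col 2] IV: children I:{T}, V:{C} ∪→ {C,T}; cost 1
[col 2] DILPTVW: children DLPTW:{A,C,T}, IV:{C,T} ∩→ {C,T}; cost 0
[col 3] TW: children T:{T}, W:{G} ∪→ {G,T}; cost 1
[col 3] DTW: children D:{C}, TW:{G,T} ∪→ {C,G,T}; cost 1
[col 3] LP: children L:{G}, P:{T} ∪→ {G,T}; cost 1
[col 3] DLPTW: children DTW:{C,G,T}, LP:{G,T} ∩→ {G,T}; cost 0
[col 3] IV: children I:{G}, V:{T} ∪→ {G,T}; cost 1
[col 3] DILPTVW: children DLPTW:{G,T}, IV:{G,T} ∩→ {G,T}; cost 0
[col 4] TW: children T:{A}, W:{G} ∪→ {A,G}; cost 1
[col 4] DTW: children D:{A}, TW:{A,G} ∩→ {A}; cost 0
[col 4] LP: children L:{G}, P:{C} ∪→ {C,G}; cost 1
[col 4] DLPTW: children DTW:{A}, LP:{C,G} ∪→ {A,C,G}; cost 1
[col 4] IV: children I:{C}, V:{T} ∪→ {C,T}; cost 1
[col 4] DILPTVW: children DLPTW:{A,C,G}, IV:{C,T} ∩→ {C}; cost 0
per-site changes: [4, 3, 3, 4, 4]; total = 18

A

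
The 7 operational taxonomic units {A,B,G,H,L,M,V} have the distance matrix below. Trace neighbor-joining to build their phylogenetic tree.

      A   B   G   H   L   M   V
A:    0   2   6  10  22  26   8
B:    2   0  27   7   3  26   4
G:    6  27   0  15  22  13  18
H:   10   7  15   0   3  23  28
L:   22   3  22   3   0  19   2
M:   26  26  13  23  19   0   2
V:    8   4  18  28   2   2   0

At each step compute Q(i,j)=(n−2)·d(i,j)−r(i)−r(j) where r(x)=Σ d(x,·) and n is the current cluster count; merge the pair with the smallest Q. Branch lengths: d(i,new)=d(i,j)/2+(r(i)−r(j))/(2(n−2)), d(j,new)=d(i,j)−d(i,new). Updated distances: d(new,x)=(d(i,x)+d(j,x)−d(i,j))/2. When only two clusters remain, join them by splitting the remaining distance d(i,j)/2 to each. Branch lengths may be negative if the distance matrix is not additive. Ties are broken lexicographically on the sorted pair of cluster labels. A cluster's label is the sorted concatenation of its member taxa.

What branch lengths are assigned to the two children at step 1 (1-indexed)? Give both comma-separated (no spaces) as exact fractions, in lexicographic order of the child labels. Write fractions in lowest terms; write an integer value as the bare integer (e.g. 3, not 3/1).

57/10,-37/10

iteration 1: select M,V (d=2, Q=-161); attach at lengths (57/10, -37/10); label the merged cluster MV
  updated: d(A,MV)=16, d(B,MV)=14, d(G,MV)=29/2, d(H,MV)=49/2, d(L,MV)=19/2
iteration 2: select A,G (d=6, Q=-233/2); attach at lengths (-9/16, 105/16); label the merged cluster AG
  updated: d(AG,B)=23/2, d(AG,H)=19/2, d(AG,L)=19, d(AG,MV)=49/4
iteration 3: select AG,MV (d=49/4, Q=-303/4); attach at lengths (115/24, 179/24); label the merged cluster AGMV
  updated: d(AGMV,B)=53/8, d(AGMV,H)=87/8, d(AGMV,L)=65/8
iteration 4: select AGMV,B (d=53/8, Q=-29); attach at lengths (89/16, 17/16); label the merged cluster ABGMV
  updated: d(ABGMV,H)=45/8, d(ABGMV,L)=9/4
iteration 5: select ABGMV,H (d=45/8, Q=-87/8); attach at lengths (39/16, 51/16); label the merged cluster ABGHMV
  updated: d(ABGHMV,L)=-3/16
iteration 6: select ABGHMV,L (d=-3/16); attach at lengths (-3/32, -3/32); label the merged cluster ABGHLMV
final tree: (((((A:-9/16,G:105/16):115/24,(M:57/10,V:-37/10):179/24):89/16,B:17/16):39/16,H:51/16):-3/32,L:-3/32)
total length: 517/16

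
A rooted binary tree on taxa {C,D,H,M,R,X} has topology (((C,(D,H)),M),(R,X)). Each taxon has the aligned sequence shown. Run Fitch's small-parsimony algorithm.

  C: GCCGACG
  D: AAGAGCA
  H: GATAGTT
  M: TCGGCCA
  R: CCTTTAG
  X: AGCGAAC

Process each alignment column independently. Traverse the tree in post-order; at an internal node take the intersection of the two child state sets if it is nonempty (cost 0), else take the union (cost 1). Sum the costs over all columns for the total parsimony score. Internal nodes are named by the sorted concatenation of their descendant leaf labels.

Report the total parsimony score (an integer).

[col 0] DH: children D:{A}, H:{G} ∪→ {A,G}; cost 1
[col 0] CDH: children C:{G}, DH:{A,G} ∩→ {G}; cost 0
[col 0] CDHM: children CDH:{G}, M:{T} ∪→ {G,T}; cost 1
[col 0] RX: children R:{C}, X:{A} ∪→ {A,C}; cost 1
[col 0] CDHMRX: children CDHM:{G,T}, RX:{A,C} ∪→ {A,C,G,T}; cost 1
[col 1] DH: children D:{A}, H:{A} ∩→ {A}; cost 0
[col 1] CDH: children C:{C}, DH:{A} ∪→ {A,C}; cost 1
[col 1] CDHM: children CDH:{A,C}, M:{C} ∩→ {C}; cost 0
[col 1] RX: children R:{C}, X:{G} ∪→ {C,G}; cost 1
[col 1] CDHMRX: children CDHM:{C}, RX:{C,G} ∩→ {C}; cost 0
[col 2] DH: children D:{G}, H:{T} ∪→ {G,T}; cost 1
[col 2] CDH: children C:{C}, DH:{G,T} ∪→ {C,G,T}; cost 1
[col 2] CDHM: children CDH:{C,G,T}, M:{G} ∩→ {G}; cost 0
[col 2] RX: children R:{T}, X:{C} ∪→ {C,T}; cost 1
[col 2] CDHMRX: children CDHM:{G}, RX:{C,T} ∪→ {C,G,T}; cost 1
[col 3] DH: children D:{A}, H:{A} ∩→ {A}; cost 0
[col 3] CDH: children C:{G}, DH:{A} ∪→ {A,G}; cost 1
[col 3] CDHM: children CDH:{A,G}, M:{G} ∩→ {G}; cost 0
[col 3] RX: children R:{T}, X:{G} ∪→ {G,T}; cost 1
[col 3] CDHMRX: children CDHM:{G}, RX:{G,T} ∩→ {G}; cost 0
[col 4] DH: children D:{G}, H:{G} ∩→ {G}; cost 0
[col 4] CDH: children C:{A}, DH:{G} ∪→ {A,G}; cost 1
[col 4] CDHM: children CDH:{A,G}, M:{C} ∪→ {A,C,G}; cost 1
[col 4] RX: children R:{T}, X:{A} ∪→ {A,T}; cost 1
[col 4] CDHMRX: children CDHM:{A,C,G}, RX:{A,T} ∩→ {A}; cost 0
[col 5] DH: children D:{C}, H:{T} ∪→ {C,T}; cost 1
[col 5] CDH: children C:{C}, DH:{C,T} ∩→ {C}; cost 0
[col 5] CDHM: children CDH:{C}, M:{C} ∩→ {C}; cost 0
[col 5] RX: children R:{A}, X:{A} ∩→ {A}; cost 0
[col 5] CDHMRX: children CDHM:{C}, RX:{A} ∪→ {A,C}; cost 1
[col 6] DH: children D:{A}, H:{T} ∪→ {A,T}; cost 1
[col 6] CDH: children C:{G}, DH:{A,T} ∪→ {A,G,T}; cost 1
[col 6] CDHM: children CDH:{A,G,T}, M:{A} ∩→ {A}; cost 0
[col 6] RX: children R:{G}, X:{C} ∪→ {C,G}; cost 1
[col 6] CDHMRX: children CDHM:{A}, RX:{C,G} ∪→ {A,C,G}; cost 1
per-site changes: [4, 2, 4, 2, 3, 2, 4]; total = 21

21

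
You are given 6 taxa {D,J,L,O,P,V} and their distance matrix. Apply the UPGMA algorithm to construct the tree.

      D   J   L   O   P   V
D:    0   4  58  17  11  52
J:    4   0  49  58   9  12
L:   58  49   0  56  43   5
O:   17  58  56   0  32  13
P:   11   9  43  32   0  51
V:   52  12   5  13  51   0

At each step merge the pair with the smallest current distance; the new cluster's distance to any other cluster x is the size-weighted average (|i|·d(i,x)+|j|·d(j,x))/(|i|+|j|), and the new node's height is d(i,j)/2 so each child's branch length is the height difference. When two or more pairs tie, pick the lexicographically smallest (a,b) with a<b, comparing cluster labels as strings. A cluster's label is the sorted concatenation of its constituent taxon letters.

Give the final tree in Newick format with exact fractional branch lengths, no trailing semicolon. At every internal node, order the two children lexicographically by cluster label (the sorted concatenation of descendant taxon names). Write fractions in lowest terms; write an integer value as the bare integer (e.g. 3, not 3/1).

step 1: merge (D,J) at d=4; branch lengths D→2, J→2; new cluster DJ
  updated: d(DJ,L)=107/2, d(DJ,O)=75/2, d(DJ,P)=10, d(DJ,V)=32
step 2: merge (L,V) at d=5; branch lengths L→5/2, V→5/2; new cluster LV
  updated: d(DJ,LV)=171/4, d(LV,O)=69/2, d(LV,P)=47
step 3: merge (DJ,P) at d=10; branch lengths DJ→3, P→5; new cluster DJP
  updated: d(DJP,LV)=265/6, d(DJP,O)=107/3
step 4: merge (LV,O) at d=69/2; branch lengths LV→59/4, O→69/4; new cluster LOV
  updated: d(DJP,LOV)=124/3
step 5: merge (DJP,LOV) at d=124/3; branch lengths DJP→47/3, LOV→41/12; new cluster DJLOPV
final tree: (((D:2,J:2):3,P:5):47/3,((L:5/2,V:5/2):59/4,O:69/4):41/12)
total length: 817/12

(((D:2,J:2):3,P:5):47/3,((L:5/2,V:5/2):59/4,O:69/4):41/12)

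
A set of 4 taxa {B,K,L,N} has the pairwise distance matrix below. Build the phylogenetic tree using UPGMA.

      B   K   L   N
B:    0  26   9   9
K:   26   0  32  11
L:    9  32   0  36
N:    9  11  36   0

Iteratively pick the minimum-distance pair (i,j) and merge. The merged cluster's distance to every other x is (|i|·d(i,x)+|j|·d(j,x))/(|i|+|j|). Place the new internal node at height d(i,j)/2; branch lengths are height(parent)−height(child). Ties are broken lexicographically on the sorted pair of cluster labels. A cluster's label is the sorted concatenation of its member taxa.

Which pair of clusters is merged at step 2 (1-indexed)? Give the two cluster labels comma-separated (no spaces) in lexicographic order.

1. join B+L (d=9) ⇒ BL; edges |B|=9/2, |L|=9/2
  updated: d(BL,K)=29, d(BL,N)=45/2
2. join K+N (d=11) ⇒ KN; edges |K|=11/2, |N|=11/2
  updated: d(BL,KN)=103/4
3. join BL+KN (d=103/4) ⇒ BKLN; edges |BL|=67/8, |KN|=59/8
final tree: ((B:9/2,L:9/2):67/8,(K:11/2,N:11/2):59/8)
total length: 143/4

K,N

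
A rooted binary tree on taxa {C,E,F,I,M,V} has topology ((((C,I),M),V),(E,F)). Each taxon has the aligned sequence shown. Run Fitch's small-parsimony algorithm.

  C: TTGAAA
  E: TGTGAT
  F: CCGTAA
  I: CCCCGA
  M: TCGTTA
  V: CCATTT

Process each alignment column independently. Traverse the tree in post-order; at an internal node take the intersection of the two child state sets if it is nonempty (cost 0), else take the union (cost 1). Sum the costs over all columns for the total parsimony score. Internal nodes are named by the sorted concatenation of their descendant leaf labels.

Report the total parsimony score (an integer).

16

[col 0] CI: children C:{T}, I:{C} ∪→ {C,T}; cost 1
[col 0] CIM: children CI:{C,T}, M:{T} ∩→ {T}; cost 0
[col 0] CIMV: children CIM:{T}, V:{C} ∪→ {C,T}; cost 1
[col 0] EF: children E:{T}, F:{C} ∪→ {C,T}; cost 1
[col 0] CEFIMV: children CIMV:{C,T}, EF:{C,T} ∩→ {C,T}; cost 0
[col 1] CI: children C:{T}, I:{C} ∪→ {C,T}; cost 1
[col 1] CIM: children CI:{C,T}, M:{C} ∩→ {C}; cost 0
[col 1] CIMV: children CIM:{C}, V:{C} ∩→ {C}; cost 0
[col 1] EF: children E:{G}, F:{C} ∪→ {C,G}; cost 1
[col 1] CEFIMV: children CIMV:{C}, EF:{C,G} ∩→ {C}; cost 0
[col 2] CI: children C:{G}, I:{C} ∪→ {C,G}; cost 1
[col 2] CIM: children CI:{C,G}, M:{G} ∩→ {G}; cost 0
[col 2] CIMV: children CIM:{G}, V:{A} ∪→ {A,G}; cost 1
[col 2] EF: children E:{T}, F:{G} ∪→ {G,T}; cost 1
[col 2] CEFIMV: children CIMV:{A,G}, EF:{G,T} ∩→ {G}; cost 0
[col 3] CI: children C:{A}, I:{C} ∪→ {A,C}; cost 1
[col 3] CIM: children CI:{A,C}, M:{T} ∪→ {A,C,T}; cost 1
[col 3] CIMV: children CIM:{A,C,T}, V:{T} ∩→ {T}; cost 0
[col 3] EF: children E:{G}, F:{T} ∪→ {G,T}; cost 1
[col 3] CEFIMV: children CIMV:{T}, EF:{G,T} ∩→ {T}; cost 0
[col 4] CI: children C:{A}, I:{G} ∪→ {A,G}; cost 1
[col 4] CIM: children CI:{A,G}, M:{T} ∪→ {A,G,T}; cost 1
[col 4] CIMV: children CIM:{A,G,T}, V:{T} ∩→ {T}; cost 0
[col 4] EF: children E:{A}, F:{A} ∩→ {A}; cost 0
[col 4] CEFIMV: children CIMV:{T}, EF:{A} ∪→ {A,T}; cost 1
[col 5] CI: children C:{A}, I:{A} ∩→ {A}; cost 0
[col 5] CIM: children CI:{A}, M:{A} ∩→ {A}; cost 0
[col 5] CIMV: children CIM:{A}, V:{T} ∪→ {A,T}; cost 1
[col 5] EF: children E:{T}, F:{A} ∪→ {A,T}; cost 1
[col 5] CEFIMV: children CIMV:{A,T}, EF:{A,T} ∩→ {A,T}; cost 0
per-site changes: [3, 2, 3, 3, 3, 2]; total = 16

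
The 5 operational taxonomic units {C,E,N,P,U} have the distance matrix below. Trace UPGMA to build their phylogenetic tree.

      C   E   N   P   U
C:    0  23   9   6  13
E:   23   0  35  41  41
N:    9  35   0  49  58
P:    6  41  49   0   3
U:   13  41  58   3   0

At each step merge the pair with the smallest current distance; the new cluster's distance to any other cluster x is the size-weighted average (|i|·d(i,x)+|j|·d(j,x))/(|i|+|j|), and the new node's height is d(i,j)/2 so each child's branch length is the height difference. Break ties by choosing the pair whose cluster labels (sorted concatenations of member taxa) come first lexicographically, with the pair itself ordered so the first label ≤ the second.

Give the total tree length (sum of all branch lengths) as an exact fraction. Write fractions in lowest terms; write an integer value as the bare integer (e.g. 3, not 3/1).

331/6

1. join P+U (d=3) ⇒ PU; edges |P|=3/2, |U|=3/2
  updated: d(C,PU)=19/2, d(E,PU)=41, d(N,PU)=107/2
2. join C+N (d=9) ⇒ CN; edges |C|=9/2, |N|=9/2
  updated: d(CN,E)=29, d(CN,PU)=63/2
3. join CN+E (d=29) ⇒ CEN; edges |CN|=10, |E|=29/2
  updated: d(CEN,PU)=104/3
4. join CEN+PU (d=104/3) ⇒ CENPU; edges |CEN|=17/6, |PU|=95/6
final tree: (((C:9/2,N:9/2):10,E:29/2):17/6,(P:3/2,U:3/2):95/6)
total length: 331/6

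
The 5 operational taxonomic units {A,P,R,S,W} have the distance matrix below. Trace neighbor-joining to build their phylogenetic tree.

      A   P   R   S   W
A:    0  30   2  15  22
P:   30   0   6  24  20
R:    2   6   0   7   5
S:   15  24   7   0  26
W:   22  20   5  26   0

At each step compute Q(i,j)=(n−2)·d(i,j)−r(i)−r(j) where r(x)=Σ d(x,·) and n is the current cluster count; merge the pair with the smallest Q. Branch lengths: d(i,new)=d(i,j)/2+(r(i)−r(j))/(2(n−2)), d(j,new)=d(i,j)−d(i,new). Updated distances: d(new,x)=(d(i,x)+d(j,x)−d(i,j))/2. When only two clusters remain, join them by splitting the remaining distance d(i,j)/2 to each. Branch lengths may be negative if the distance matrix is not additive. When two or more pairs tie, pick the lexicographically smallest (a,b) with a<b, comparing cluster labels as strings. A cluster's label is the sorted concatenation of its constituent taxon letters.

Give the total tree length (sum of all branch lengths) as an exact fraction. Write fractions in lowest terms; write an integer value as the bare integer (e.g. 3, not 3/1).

141/4

1. join A+S (d=15, Q=-96) ⇒ AS; edges |A|=7, |S|=8
  updated: d(AS,P)=39/2, d(AS,R)=-3, d(AS,W)=33/2
2. join AS+R (d=-3, Q=-47) ⇒ ARS; edges |AS|=19/4, |R|=-31/4
  updated: d(ARS,P)=57/4, d(ARS,W)=49/4
3. join ARS+P (d=57/4, Q=-93/2) ⇒ APRS; edges |ARS|=13/4, |P|=11
  updated: d(APRS,W)=9
4. join APRS+W (d=9) ⇒ APRSW; edges |APRS|=9/2, |W|=9/2
final tree: ((((A:7,S:8):19/4,R:-31/4):13/4,P:11):9/2,W:9/2)
total length: 141/4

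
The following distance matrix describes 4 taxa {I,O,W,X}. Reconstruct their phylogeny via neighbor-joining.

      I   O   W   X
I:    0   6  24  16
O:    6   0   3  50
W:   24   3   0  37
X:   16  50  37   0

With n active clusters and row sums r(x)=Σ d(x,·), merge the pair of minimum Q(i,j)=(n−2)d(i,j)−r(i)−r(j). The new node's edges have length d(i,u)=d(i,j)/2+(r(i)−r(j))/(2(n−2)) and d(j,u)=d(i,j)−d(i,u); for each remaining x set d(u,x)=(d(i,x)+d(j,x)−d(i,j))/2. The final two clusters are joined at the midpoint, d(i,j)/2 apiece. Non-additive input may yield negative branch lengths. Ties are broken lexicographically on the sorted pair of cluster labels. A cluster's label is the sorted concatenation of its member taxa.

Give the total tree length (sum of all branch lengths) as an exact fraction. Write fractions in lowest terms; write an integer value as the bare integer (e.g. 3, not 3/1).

155/4

iteration 1: select I,X (d=16, Q=-117); attach at lengths (-25/4, 89/4); label the merged cluster IX
  updated: d(IX,O)=20, d(IX,W)=45/2
iteration 2: select IX,O (d=20, Q=-91/2); attach at lengths (79/4, 1/4); label the merged cluster IOX
  updated: d(IOX,W)=11/4
iteration 3: select IOX,W (d=11/4); attach at lengths (11/8, 11/8); label the merged cluster IOWX
final tree: (((I:-25/4,X:89/4):79/4,O:1/4):11/8,W:11/8)
total length: 155/4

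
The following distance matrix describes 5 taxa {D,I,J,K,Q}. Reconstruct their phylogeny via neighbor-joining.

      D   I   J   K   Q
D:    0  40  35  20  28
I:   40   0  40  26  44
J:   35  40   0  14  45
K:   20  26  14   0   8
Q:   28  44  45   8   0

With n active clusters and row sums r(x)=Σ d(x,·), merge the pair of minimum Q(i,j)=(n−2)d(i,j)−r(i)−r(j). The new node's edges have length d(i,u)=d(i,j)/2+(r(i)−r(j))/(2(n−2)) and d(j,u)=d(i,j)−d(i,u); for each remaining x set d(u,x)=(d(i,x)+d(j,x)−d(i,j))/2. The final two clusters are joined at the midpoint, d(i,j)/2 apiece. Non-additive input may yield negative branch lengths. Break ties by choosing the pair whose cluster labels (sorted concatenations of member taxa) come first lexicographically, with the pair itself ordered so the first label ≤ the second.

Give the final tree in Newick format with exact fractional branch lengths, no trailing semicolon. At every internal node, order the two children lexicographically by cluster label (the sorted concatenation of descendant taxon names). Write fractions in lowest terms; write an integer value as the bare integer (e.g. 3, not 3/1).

step 1: merge (K,Q) at d=8, Q=-169; branch lengths K→-11/2, Q→27/2; new cluster KQ
  updated: d(D,KQ)=20, d(I,KQ)=31, d(J,KQ)=51/2
step 2: merge (D,KQ) at d=20, Q=-263/2; branch lengths D→117/8, KQ→43/8; new cluster DKQ
  updated: d(DKQ,I)=51/2, d(DKQ,J)=81/4
step 3: merge (DKQ,I) at d=51/2, Q=-343/4; branch lengths DKQ→23/8, I→181/8; new cluster DIKQ
  updated: d(DIKQ,J)=139/8
step 4: merge (DIKQ,J) at d=139/8; branch lengths DIKQ→139/16, J→139/16; new cluster DIJKQ
final tree: (((D:117/8,(K:-11/2,Q:27/2):43/8):23/8,I:181/8):139/16,J:139/16)
total length: 567/8

(((D:117/8,(K:-11/2,Q:27/2):43/8):23/8,I:181/8):139/16,J:139/16)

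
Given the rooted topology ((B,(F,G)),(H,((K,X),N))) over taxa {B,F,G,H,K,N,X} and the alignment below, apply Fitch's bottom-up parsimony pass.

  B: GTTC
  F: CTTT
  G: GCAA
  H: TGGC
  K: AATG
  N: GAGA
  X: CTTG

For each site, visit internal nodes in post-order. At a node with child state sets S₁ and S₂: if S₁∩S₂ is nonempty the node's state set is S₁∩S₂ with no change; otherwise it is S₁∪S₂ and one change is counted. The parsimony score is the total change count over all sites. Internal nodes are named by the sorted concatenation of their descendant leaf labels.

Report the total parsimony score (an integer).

15

[col 0] FG: children F:{C}, G:{G} ∪→ {C,G}; cost 1
[col 0] BFG: children B:{G}, FG:{C,G} ∩→ {G}; cost 0
[col 0] KX: children K:{A}, X:{C} ∪→ {A,C}; cost 1
[col 0] KNX: children KX:{A,C}, N:{G} ∪→ {A,C,G}; cost 1
[col 0] HKNX: children H:{T}, KNX:{A,C,G} ∪→ {A,C,G,T}; cost 1
[col 0] BFGHKNX: children BFG:{G}, HKNX:{A,C,G,T} ∩→ {G}; cost 0
[col 1] FG: children F:{T}, G:{C} ∪→ {C,T}; cost 1
[col 1] BFG: children B:{T}, FG:{C,T} ∩→ {T}; cost 0
[col 1] KX: children K:{A}, X:{T} ∪→ {A,T}; cost 1
[col 1] KNX: children KX:{A,T}, N:{A} ∩→ {A}; cost 0
[col 1] HKNX: children H:{G}, KNX:{A} ∪→ {A,G}; cost 1
[col 1] BFGHKNX: children BFG:{T}, HKNX:{A,G} ∪→ {A,G,T}; cost 1
[col 2] FG: children F:{T}, G:{A} ∪→ {A,T}; cost 1
[col 2] BFG: children B:{T}, FG:{A,T} ∩→ {T}; cost 0
[col 2] KX: children K:{T}, X:{T} ∩→ {T}; cost 0
[col 2] KNX: children KX:{T}, N:{G} ∪→ {G,T}; cost 1
[col 2] HKNX: children H:{G}, KNX:{G,T} ∩→ {G}; cost 0
[col 2] BFGHKNX: children BFG:{T}, HKNX:{G} ∪→ {G,T}; cost 1
[col 3] FG: children F:{T}, G:{A} ∪→ {A,T}; cost 1
[col 3] BFG: children B:{C}, FG:{A,T} ∪→ {A,C,T}; cost 1
[col 3] KX: children K:{G}, X:{G} ∩→ {G}; cost 0
[col 3] KNX: children KX:{G}, N:{A} ∪→ {A,G}; cost 1
[col 3] HKNX: children H:{C}, KNX:{A,G} ∪→ {A,C,G}; cost 1
[col 3] BFGHKNX: children BFG:{A,C,T}, HKNX:{A,C,G} ∩→ {A,C}; cost 0
per-site changes: [4, 4, 3, 4]; total = 15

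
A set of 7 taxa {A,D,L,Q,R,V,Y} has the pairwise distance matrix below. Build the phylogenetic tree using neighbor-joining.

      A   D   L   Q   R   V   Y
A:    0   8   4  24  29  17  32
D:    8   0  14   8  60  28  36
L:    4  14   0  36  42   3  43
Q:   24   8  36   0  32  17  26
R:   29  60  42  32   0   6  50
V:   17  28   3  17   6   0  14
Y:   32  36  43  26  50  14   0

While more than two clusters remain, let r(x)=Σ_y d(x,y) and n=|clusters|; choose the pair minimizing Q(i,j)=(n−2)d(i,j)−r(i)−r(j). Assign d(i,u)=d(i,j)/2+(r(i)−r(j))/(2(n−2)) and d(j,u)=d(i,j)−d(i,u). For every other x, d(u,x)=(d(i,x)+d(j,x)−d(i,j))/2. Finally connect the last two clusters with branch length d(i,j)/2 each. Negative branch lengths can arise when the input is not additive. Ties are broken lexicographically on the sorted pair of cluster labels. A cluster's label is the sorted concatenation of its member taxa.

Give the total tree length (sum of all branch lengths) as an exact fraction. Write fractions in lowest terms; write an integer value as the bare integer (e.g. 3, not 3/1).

step 1: merge (R,V) at d=6, Q=-274; branch lengths R→82/5, V→-52/5; new cluster RV
  updated: d(A,RV)=20, d(D,RV)=41, d(L,RV)=39/2, d(Q,RV)=43/2, d(RV,Y)=29
step 2: merge (D,Q) at d=8, Q=-381/2; branch lengths D→47/16, Q→81/16; new cluster DQ
  updated: d(A,DQ)=12, d(DQ,L)=21, d(DQ,RV)=109/4, d(DQ,Y)=27
step 3: merge (A,L) at d=4, Q=-287/2; branch lengths A→-5/4, L→21/4; new cluster AL
  updated: d(AL,DQ)=29/2, d(AL,RV)=71/4, d(AL,Y)=71/2
step 4: merge (AL,DQ) at d=29/2, Q=-215/2; branch lengths AL→7, DQ→15/2; new cluster ADLQ
  updated: d(ADLQ,RV)=61/4, d(ADLQ,Y)=24
step 5: merge (ADLQ,RV) at d=61/4, Q=-273/4; branch lengths ADLQ→41/8, RV→81/8; new cluster ADLQRV
  updated: d(ADLQRV,Y)=151/8
step 6: merge (ADLQRV,Y) at d=151/8; branch lengths ADLQRV→151/16, Y→151/16; new cluster ADLQRVY
final tree: ((((A:-5/4,L:21/4):7,(D:47/16,Q:81/16):15/2):41/8,(R:82/5,V:-52/5):81/8):151/16,Y:151/16)
total length: 533/8

533/8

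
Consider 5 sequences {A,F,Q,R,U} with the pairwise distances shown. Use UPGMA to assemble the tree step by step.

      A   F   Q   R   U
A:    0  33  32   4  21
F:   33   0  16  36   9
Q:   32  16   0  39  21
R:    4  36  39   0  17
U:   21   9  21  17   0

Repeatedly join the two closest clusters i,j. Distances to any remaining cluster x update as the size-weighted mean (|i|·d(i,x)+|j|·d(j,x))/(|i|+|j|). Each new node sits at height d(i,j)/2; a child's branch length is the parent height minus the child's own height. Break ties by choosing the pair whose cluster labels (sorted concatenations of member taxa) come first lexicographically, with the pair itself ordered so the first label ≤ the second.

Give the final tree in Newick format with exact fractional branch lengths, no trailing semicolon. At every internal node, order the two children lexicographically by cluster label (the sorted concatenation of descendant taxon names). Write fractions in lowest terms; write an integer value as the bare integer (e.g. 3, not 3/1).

((A:2,R:2):77/6,((F:9/2,U:9/2):19/4,Q:37/4):67/12)

1. join A+R (d=4) ⇒ AR; edges |A|=2, |R|=2
  updated: d(AR,F)=69/2, d(AR,Q)=71/2, d(AR,U)=19
2. join F+U (d=9) ⇒ FU; edges |F|=9/2, |U|=9/2
  updated: d(AR,FU)=107/4, d(FU,Q)=37/2
3. join FU+Q (d=37/2) ⇒ FQU; edges |FU|=19/4, |Q|=37/4
  updated: d(AR,FQU)=89/3
4. join AR+FQU (d=89/3) ⇒ AFQRU; edges |AR|=77/6, |FQU|=67/12
final tree: ((A:2,R:2):77/6,((F:9/2,U:9/2):19/4,Q:37/4):67/12)
total length: 545/12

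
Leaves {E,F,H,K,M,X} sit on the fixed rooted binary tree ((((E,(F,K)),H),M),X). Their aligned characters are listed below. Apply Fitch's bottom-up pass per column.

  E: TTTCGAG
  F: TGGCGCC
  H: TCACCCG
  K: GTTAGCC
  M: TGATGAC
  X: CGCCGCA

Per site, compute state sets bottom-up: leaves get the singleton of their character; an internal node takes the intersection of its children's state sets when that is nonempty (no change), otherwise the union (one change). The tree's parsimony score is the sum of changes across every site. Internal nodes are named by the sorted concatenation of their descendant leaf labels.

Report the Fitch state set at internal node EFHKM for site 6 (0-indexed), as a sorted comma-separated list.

C,G

FK@0: {T} ∪ {G} = {G,T} (union, +1)
EFK@0: {T} ∩ {G,T} = {T} (intersection, +0)
EFHK@0: {T} ∩ {T} = {T} (intersection, +0)
EFHKM@0: {T} ∩ {T} = {T} (intersection, +0)
EFHKMX@0: {T} ∪ {C} = {C,T} (union, +1)
FK@1: {G} ∪ {T} = {G,T} (union, +1)
EFK@1: {T} ∩ {G,T} = {T} (intersection, +0)
EFHK@1: {T} ∪ {C} = {C,T} (union, +1)
EFHKM@1: {C,T} ∪ {G} = {C,G,T} (union, +1)
EFHKMX@1: {C,G,T} ∩ {G} = {G} (intersection, +0)
FK@2: {G} ∪ {T} = {G,T} (union, +1)
EFK@2: {T} ∩ {G,T} = {T} (intersection, +0)
EFHK@2: {T} ∪ {A} = {A,T} (union, +1)
EFHKM@2: {A,T} ∩ {A} = {A} (intersection, +0)
EFHKMX@2: {A} ∪ {C} = {A,C} (union, +1)
FK@3: {C} ∪ {A} = {A,C} (union, +1)
EFK@3: {C} ∩ {A,C} = {C} (intersection, +0)
EFHK@3: {C} ∩ {C} = {C} (intersection, +0)
EFHKM@3: {C} ∪ {T} = {C,T} (union, +1)
EFHKMX@3: {C,T} ∩ {C} = {C} (intersection, +0)
FK@4: {G} ∩ {G} = {G} (intersection, +0)
EFK@4: {G} ∩ {G} = {G} (intersection, +0)
EFHK@4: {G} ∪ {C} = {C,G} (union, +1)
EFHKM@4: {C,G} ∩ {G} = {G} (intersection, +0)
EFHKMX@4: {G} ∩ {G} = {G} (intersection, +0)
FK@5: {C} ∩ {C} = {C} (intersection, +0)
EFK@5: {A} ∪ {C} = {A,C} (union, +1)
EFHK@5: {A,C} ∩ {C} = {C} (intersection, +0)
EFHKM@5: {C} ∪ {A} = {A,C} (union, +1)
EFHKMX@5: {A,C} ∩ {C} = {C} (intersection, +0)
FK@6: {C} ∩ {C} = {C} (intersection, +0)
EFK@6: {G} ∪ {C} = {C,G} (union, +1)
EFHK@6: {C,G} ∩ {G} = {G} (intersection, +0)
EFHKM@6: {G} ∪ {C} = {C,G} (union, +1)
EFHKMX@6: {C,G} ∪ {A} = {A,C,G} (union, +1)
per-site changes: [2, 3, 3, 2, 1, 2, 3]; total = 16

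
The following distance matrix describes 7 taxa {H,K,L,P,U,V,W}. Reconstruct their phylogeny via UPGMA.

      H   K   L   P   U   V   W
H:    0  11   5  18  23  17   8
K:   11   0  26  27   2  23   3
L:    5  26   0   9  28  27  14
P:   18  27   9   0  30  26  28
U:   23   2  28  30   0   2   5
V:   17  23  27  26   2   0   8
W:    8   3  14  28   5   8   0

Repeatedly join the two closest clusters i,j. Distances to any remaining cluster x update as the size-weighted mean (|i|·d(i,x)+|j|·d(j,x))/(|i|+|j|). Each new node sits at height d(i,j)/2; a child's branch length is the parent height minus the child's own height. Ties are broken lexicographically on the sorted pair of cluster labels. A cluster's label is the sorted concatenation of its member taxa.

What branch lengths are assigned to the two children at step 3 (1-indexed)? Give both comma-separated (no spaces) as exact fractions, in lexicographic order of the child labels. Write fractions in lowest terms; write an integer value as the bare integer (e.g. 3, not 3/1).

5/2,5/2

1. join K+U (d=2) ⇒ KU; edges |K|=1, |U|=1
  updated: d(H,KU)=17, d(KU,L)=27, d(KU,P)=57/2, d(KU,V)=25/2, d(KU,W)=4
2. join KU+W (d=4) ⇒ KUW; edges |KU|=1, |W|=2
  updated: d(H,KUW)=14, d(KUW,L)=68/3, d(KUW,P)=85/3, d(KUW,V)=11
3. join H+L (d=5) ⇒ HL; edges |H|=5/2, |L|=5/2
  updated: d(HL,KUW)=55/3, d(HL,P)=27/2, d(HL,V)=22
4. join KUW+V (d=11) ⇒ KUVW; edges |KUW|=7/2, |V|=11/2
  updated: d(HL,KUVW)=77/4, d(KUVW,P)=111/4
5. join HL+P (d=27/2) ⇒ HLP; edges |HL|=17/4, |P|=27/4
  updated: d(HLP,KUVW)=265/12
6. join HLP+KUVW (d=265/12) ⇒ HKLPUVW; edges |HLP|=103/24, |KUVW|=133/24
final tree: (((H:5/2,L:5/2):17/4,P:27/4):103/24,(((K:1,U:1):1,W:2):7/2,V:11/2):133/24)
total length: 239/6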